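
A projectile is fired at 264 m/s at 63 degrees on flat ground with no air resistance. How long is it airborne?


T = 2*v0*sin(theta)/g = 2*264*sin(63°)/9.81 = 47.96 s

47.96 s


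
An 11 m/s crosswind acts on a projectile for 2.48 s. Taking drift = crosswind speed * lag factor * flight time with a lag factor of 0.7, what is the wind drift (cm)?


drift = v_wind * lag * t = 11 * 0.7 * 2.48 = 19.096 m ≈ 1910 cm

1910 cm


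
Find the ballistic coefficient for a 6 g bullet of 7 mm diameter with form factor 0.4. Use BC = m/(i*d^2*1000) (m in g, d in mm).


BC = m/(i*d^2*1000) = 6/(0.4 * 7^2 * 1000) = 0.0003061

0.0003061


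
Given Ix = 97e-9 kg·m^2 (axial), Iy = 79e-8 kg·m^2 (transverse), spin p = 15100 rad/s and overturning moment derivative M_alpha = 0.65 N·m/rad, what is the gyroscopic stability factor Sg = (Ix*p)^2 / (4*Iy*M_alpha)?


Sg = Ix^2 * p^2 / (4 * Iy * M_alpha) = (97e-9)^2 * 15100^2 / (4 * 79e-8 * 0.65) = 1.044

1.044


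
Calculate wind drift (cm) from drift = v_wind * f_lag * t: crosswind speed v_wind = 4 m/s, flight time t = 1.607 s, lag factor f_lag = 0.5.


drift = v_wind * lag * t = 4 * 0.5 * 1.607 = 3.214 m ≈ 321.4 cm

321.4 cm


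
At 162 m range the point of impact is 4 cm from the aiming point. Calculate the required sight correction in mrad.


1 mrad subtends 1 cm per 10 m of range, so adj = error_cm / (dist_m / 10) = 4 / (162/10) = 0.2469 mrad

0.2469 mrad


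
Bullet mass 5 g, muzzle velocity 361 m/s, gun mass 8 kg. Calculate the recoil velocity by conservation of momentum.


v_recoil = m_p * v_p / m_gun = 0.005 * 361 / 8 = 0.2256 m/s

0.2256 m/s


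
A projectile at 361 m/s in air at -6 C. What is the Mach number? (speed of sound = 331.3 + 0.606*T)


a = 331.3 + 0.606*(-6) = 327.664 m/s
M = v/a = 361/327.664 = 1.102

1.102


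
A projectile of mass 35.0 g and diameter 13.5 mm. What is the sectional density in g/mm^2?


SD = m/d^2 = 35.0/13.5^2 = 0.192 g/mm^2

0.192 g/mm^2


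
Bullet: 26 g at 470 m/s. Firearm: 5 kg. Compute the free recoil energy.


v_r = m_p*v_p/m_gun = 0.026*470/5 = 2.444 m/s, E_r = 0.5*m_gun*v_r^2 = 0.5*5*2.444^2 = 14.93 J

14.93 J


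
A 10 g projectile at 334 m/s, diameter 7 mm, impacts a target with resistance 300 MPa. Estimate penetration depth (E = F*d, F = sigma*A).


A = pi*(d/2)^2 = pi*(7/2)^2 = 38.4845 mm^2
E = 0.5*m*v^2 = 0.5*0.01*334^2 = 557.78 J
depth = E/(sigma*A) = 557.78 J / (300 MPa * 38.4845 mm^2) = 557.78/(300 * 38.4845) m = 0.0483121 m ≈ 48.31 mm

48.31 mm


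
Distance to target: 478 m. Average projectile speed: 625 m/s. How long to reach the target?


t = d/v = 478/625 = 0.7648 s

0.7648 s


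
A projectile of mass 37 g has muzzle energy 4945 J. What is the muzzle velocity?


v = sqrt(2*E/m) = sqrt(2*4945/0.037) = 517 m/s

517 m/s


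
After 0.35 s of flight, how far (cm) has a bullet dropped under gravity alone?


drop = 0.5*g*t^2 = 0.5*9.81*0.35^2 = 0.600862 m ≈ 60.09 cm

60.09 cm


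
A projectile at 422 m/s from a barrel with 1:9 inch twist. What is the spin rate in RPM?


twist_m = 9*0.0254 = 0.2286 m
spin = v/twist = 422/0.2286 = 1846.019 rev/s
RPM = spin*60 = 1846.019*60 ≈ 110761 RPM

110761 RPM


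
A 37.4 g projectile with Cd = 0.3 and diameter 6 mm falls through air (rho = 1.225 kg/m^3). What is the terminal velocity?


A = pi*(d/2)^2 = pi*(6/2000)^2 = 2.82743e-05 m^2
vt = sqrt(2mg/(Cd*rho*A)) = sqrt(2*0.0374*9.81/(0.3 * 1.225 * 2.82743e-05)) = 265.7 m/s

265.7 m/s


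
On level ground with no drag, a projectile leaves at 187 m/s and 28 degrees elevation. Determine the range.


R = v0^2 * sin(2*theta) / g = 187^2 * sin(2*28°) / 9.81 = 2955 m

2955 m


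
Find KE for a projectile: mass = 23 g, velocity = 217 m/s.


E = 0.5*m*v^2 = 0.5*0.023*217^2 = 541.5 J

541.5 J


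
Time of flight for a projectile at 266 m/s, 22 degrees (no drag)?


T = 2*v0*sin(theta)/g = 2*266*sin(22°)/9.81 = 20.32 s

20.32 s


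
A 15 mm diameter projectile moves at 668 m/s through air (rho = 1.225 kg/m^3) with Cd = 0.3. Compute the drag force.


A = pi*(d/2)^2 = pi*(15/2000)^2 = 1.76715e-04 m^2
Fd = 0.5*Cd*rho*A*v^2 = 0.5*0.3*1.225*1.76715e-04*668^2 = 14.49 N

14.49 N


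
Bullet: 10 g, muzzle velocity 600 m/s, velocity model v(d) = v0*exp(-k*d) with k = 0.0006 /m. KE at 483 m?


v = v0*exp(-k*d) = 600*exp(-0.0006*483) = 449.048 m/s
E = 0.5*m*v^2 = 0.5*0.01*449.048^2 = 1008 J

1008 J


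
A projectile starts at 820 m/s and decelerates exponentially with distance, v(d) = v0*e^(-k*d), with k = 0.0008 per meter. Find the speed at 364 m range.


v = v0*exp(-k*d) = 820*exp(-0.0008*364) = 612.8 m/s

612.8 m/s


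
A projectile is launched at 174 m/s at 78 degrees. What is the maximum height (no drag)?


H = (v0*sin(theta))^2 / (2g) = (174*sin(78°))^2 / (2*9.81) = 1476 m

1476 m


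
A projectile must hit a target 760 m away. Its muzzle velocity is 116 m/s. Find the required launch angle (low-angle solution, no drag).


sin(2*theta) = R*g/v0^2 = 760*9.81/116^2 = 0.554073, theta = arcsin(0.554073)/2 = 16.82°

16.82 degrees


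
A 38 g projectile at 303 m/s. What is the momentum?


p = m*v = 0.038*303 = 11.51 kg·m/s

11.51 kg·m/s


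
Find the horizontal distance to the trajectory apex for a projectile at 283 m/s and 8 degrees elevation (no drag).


R = v0^2*sin(2*theta)/g = 283^2*sin(2*8°)/9.81 = 2250.31 m
apex_dist = R/2 = 2250.31/2 = 1125 m

1125 m


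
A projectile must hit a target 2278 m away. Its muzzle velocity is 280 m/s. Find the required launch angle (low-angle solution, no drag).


sin(2*theta) = R*g/v0^2 = 2278*9.81/280^2 = 0.285041, theta = arcsin(0.285041)/2 = 8.281°

8.281 degrees


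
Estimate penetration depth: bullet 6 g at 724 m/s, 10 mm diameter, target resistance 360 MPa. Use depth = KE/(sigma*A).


A = pi*(d/2)^2 = pi*(10/2)^2 = 78.5398 mm^2
E = 0.5*m*v^2 = 0.5*0.006*724^2 = 1572.53 J
depth = E/(sigma*A) = 1572.53 J / (360 MPa * 78.5398 mm^2) = 1572.53/(360 * 78.5398) m = 0.0556168 m ≈ 55.62 mm

55.62 mm


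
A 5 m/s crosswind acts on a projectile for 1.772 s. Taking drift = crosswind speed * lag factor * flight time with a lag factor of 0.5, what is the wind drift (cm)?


drift = v_wind * lag * t = 5 * 0.5 * 1.772 = 4.43 m ≈ 443 cm

443 cm


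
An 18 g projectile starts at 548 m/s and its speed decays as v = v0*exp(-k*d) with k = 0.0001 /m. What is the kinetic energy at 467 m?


v = v0*exp(-k*d) = 548*exp(-0.0001*467) = 522.997 m/s
E = 0.5*m*v^2 = 0.5*0.018*522.997^2 = 2462 J

2462 J


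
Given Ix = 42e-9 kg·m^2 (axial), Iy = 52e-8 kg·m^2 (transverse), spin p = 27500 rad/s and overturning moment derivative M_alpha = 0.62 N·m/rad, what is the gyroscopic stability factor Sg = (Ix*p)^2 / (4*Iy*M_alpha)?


Sg = Ix^2 * p^2 / (4 * Iy * M_alpha) = (42e-9)^2 * 27500^2 / (4 * 52e-8 * 0.62) = 1.034

1.034


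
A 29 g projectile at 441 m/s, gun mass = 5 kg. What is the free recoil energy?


v_r = m_p*v_p/m_gun = 0.029*441/5 = 2.5578 m/s, E_r = 0.5*m_gun*v_r^2 = 0.5*5*2.5578^2 = 16.36 J

16.36 J


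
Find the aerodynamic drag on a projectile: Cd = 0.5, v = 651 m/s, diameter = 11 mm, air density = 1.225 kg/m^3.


A = pi*(d/2)^2 = pi*(11/2000)^2 = 9.50332e-05 m^2
Fd = 0.5*Cd*rho*A*v^2 = 0.5*0.5*1.225*9.50332e-05*651^2 = 12.33 N

12.33 N


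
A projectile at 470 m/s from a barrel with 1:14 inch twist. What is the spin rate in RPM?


twist_m = 14*0.0254 = 0.3556 m
spin = v/twist = 470/0.3556 = 1321.71 rev/s
RPM = spin*60 = 1321.71*60 ≈ 79303 RPM

79303 RPM


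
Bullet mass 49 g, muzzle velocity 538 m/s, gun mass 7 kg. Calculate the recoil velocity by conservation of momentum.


v_recoil = m_p * v_p / m_gun = 0.049 * 538 / 7 = 3.766 m/s

3.766 m/s


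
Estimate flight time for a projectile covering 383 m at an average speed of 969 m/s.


t = d/v = 383/969 = 0.3953 s

0.3953 s


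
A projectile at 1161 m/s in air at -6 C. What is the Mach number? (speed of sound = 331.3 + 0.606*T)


a = 331.3 + 0.606*(-6) = 327.664 m/s
M = v/a = 1161/327.664 = 3.543

3.543


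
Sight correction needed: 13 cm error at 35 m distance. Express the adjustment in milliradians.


1 mrad subtends 1 cm per 10 m of range, so adj = error_cm / (dist_m / 10) = 13 / (35/10) = 3.714 mrad

3.714 mrad


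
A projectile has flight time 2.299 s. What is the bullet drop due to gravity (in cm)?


drop = 0.5*g*t^2 = 0.5*9.81*2.299^2 = 25.9249 m ≈ 2592 cm

2592 cm


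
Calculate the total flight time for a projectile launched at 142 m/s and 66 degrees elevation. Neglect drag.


T = 2*v0*sin(theta)/g = 2*142*sin(66°)/9.81 = 26.45 s

26.45 s


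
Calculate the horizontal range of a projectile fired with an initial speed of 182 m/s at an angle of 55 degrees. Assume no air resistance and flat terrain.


R = v0^2 * sin(2*theta) / g = 182^2 * sin(2*55°) / 9.81 = 3173 m

3173 m


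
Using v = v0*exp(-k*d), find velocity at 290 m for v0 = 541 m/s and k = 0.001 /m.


v = v0*exp(-k*d) = 541*exp(-0.001*290) = 404.8 m/s

404.8 m/s


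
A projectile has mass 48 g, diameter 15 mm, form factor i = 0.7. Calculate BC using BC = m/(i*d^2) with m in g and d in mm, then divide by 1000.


BC = m/(i*d^2*1000) = 48/(0.7 * 15^2 * 1000) = 0.0003048

0.0003048


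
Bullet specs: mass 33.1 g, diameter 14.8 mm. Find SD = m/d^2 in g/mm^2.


SD = m/d^2 = 33.1/14.8^2 = 0.1511 g/mm^2

0.1511 g/mm^2


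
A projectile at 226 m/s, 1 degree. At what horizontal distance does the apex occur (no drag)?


R = v0^2*sin(2*theta)/g = 226^2*sin(2*1°)/9.81 = 181.705 m
apex_dist = R/2 = 181.705/2 = 90.85 m

90.85 m


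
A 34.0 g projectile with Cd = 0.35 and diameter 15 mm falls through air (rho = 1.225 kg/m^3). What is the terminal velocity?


A = pi*(d/2)^2 = pi*(15/2000)^2 = 1.76715e-04 m^2
vt = sqrt(2mg/(Cd*rho*A)) = sqrt(2*0.034*9.81/(0.35 * 1.225 * 1.76715e-04)) = 93.83 m/s

93.83 m/s


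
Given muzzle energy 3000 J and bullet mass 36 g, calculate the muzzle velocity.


v = sqrt(2*E/m) = sqrt(2*3000/0.036) = 408.2 m/s

408.2 m/s


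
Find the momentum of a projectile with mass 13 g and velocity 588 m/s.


p = m*v = 0.013*588 = 7.644 kg·m/s

7.644 kg·m/s


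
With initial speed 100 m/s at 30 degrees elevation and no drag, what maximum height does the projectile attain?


H = (v0*sin(theta))^2 / (2g) = (100*sin(30°))^2 / (2*9.81) = 127.4 m

127.4 m


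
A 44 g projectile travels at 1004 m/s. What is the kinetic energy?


E = 0.5*m*v^2 = 0.5*0.044*1004^2 = 22176 J

22176 J


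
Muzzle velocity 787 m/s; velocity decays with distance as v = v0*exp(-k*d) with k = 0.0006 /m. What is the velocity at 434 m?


v = v0*exp(-k*d) = 787*exp(-0.0006*434) = 606.6 m/s

606.6 m/s


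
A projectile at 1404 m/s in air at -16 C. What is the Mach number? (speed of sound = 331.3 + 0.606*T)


a = 331.3 + 0.606*(-16) = 321.604 m/s
M = v/a = 1404/321.604 = 4.366

4.366


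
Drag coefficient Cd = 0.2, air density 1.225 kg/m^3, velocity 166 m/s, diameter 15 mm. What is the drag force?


A = pi*(d/2)^2 = pi*(15/2000)^2 = 1.76715e-04 m^2
Fd = 0.5*Cd*rho*A*v^2 = 0.5*0.2*1.225*1.76715e-04*166^2 = 0.5965 N

0.5965 N


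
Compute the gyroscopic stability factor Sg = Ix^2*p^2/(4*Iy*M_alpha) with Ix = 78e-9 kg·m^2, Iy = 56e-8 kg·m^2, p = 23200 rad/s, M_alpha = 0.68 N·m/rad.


Sg = Ix^2 * p^2 / (4 * Iy * M_alpha) = (78e-9)^2 * 23200^2 / (4 * 56e-8 * 0.68) = 2.15

2.15


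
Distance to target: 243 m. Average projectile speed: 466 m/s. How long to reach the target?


t = d/v = 243/466 = 0.5215 s

0.5215 s


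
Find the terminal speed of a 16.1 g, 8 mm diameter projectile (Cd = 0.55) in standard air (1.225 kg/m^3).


A = pi*(d/2)^2 = pi*(8/2000)^2 = 5.02655e-05 m^2
vt = sqrt(2mg/(Cd*rho*A)) = sqrt(2*0.0161*9.81/(0.55 * 1.225 * 5.02655e-05)) = 96.58 m/s

96.58 m/s


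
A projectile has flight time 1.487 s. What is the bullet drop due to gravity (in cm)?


drop = 0.5*g*t^2 = 0.5*9.81*1.487^2 = 10.8458 m ≈ 1085 cm

1085 cm


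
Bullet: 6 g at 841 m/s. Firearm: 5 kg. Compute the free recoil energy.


v_r = m_p*v_p/m_gun = 0.006*841/5 = 1.0092 m/s, E_r = 0.5*m_gun*v_r^2 = 0.5*5*1.0092^2 = 2.546 J

2.546 J


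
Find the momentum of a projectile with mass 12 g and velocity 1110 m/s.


p = m*v = 0.012*1110 = 13.32 kg·m/s

13.32 kg·m/s


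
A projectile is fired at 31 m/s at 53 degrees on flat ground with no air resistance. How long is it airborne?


T = 2*v0*sin(theta)/g = 2*31*sin(53°)/9.81 = 5.047 s

5.047 s


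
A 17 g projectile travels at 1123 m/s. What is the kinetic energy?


E = 0.5*m*v^2 = 0.5*0.017*1123^2 = 10720 J

10720 J


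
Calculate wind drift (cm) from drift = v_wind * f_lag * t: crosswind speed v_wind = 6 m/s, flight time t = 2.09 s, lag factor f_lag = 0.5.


drift = v_wind * lag * t = 6 * 0.5 * 2.09 = 6.27 m ≈ 627 cm

627 cm


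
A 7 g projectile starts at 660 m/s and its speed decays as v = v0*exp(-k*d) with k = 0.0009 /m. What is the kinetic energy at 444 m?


v = v0*exp(-k*d) = 660*exp(-0.0009*444) = 442.588 m/s
E = 0.5*m*v^2 = 0.5*0.007*442.588^2 = 685.6 J

685.6 J


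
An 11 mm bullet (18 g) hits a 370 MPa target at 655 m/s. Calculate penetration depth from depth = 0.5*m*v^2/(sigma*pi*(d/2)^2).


A = pi*(d/2)^2 = pi*(11/2)^2 = 95.0332 mm^2
E = 0.5*m*v^2 = 0.5*0.018*655^2 = 3861.22 J
depth = E/(sigma*A) = 3861.22 J / (370 MPa * 95.0332 mm^2) = 3861.22/(370 * 95.0332) m = 0.109812 m ≈ 109.8 mm

109.8 mm


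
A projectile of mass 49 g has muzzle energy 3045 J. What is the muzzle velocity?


v = sqrt(2*E/m) = sqrt(2*3045/0.049) = 352.5 m/s

352.5 m/s


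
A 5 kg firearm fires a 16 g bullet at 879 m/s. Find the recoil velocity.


v_recoil = m_p * v_p / m_gun = 0.016 * 879 / 5 = 2.813 m/s

2.813 m/s


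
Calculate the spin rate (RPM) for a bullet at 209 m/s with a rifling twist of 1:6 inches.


twist_m = 6*0.0254 = 0.1524 m
spin = v/twist = 209/0.1524 = 1371.391 rev/s
RPM = spin*60 = 1371.391*60 ≈ 82283 RPM

82283 RPM


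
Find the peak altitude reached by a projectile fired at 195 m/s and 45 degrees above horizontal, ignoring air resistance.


H = (v0*sin(theta))^2 / (2g) = (195*sin(45°))^2 / (2*9.81) = 969 m

969 m


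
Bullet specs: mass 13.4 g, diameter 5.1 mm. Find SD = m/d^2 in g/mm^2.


SD = m/d^2 = 13.4/5.1^2 = 0.5152 g/mm^2

0.5152 g/mm^2


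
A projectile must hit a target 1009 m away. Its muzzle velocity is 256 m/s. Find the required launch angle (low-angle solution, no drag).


sin(2*theta) = R*g/v0^2 = 1009*9.81/256^2 = 0.151036, theta = arcsin(0.151036)/2 = 4.343°

4.343 degrees


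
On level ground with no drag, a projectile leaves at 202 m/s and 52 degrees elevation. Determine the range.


R = v0^2 * sin(2*theta) / g = 202^2 * sin(2*52°) / 9.81 = 4036 m

4036 m


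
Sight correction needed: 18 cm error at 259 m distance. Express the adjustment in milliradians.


1 mrad subtends 1 cm per 10 m of range, so adj = error_cm / (dist_m / 10) = 18 / (259/10) = 0.695 mrad

0.695 mrad


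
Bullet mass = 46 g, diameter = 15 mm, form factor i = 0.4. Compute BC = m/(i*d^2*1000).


BC = m/(i*d^2*1000) = 46/(0.4 * 15^2 * 1000) = 0.0005111

0.0005111


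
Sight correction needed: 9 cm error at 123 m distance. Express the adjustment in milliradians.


1 mrad subtends 1 cm per 10 m of range, so adj = error_cm / (dist_m / 10) = 9 / (123/10) = 0.7317 mrad

0.7317 mrad


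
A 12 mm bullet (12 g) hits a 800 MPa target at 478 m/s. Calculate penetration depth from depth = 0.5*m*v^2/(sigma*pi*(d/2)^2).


A = pi*(d/2)^2 = pi*(12/2)^2 = 113.097 mm^2
E = 0.5*m*v^2 = 0.5*0.012*478^2 = 1370.9 J
depth = E/(sigma*A) = 1370.9 J / (800 MPa * 113.097 mm^2) = 1370.9/(800 * 113.097) m = 0.0151518 m ≈ 15.15 mm

15.15 mm


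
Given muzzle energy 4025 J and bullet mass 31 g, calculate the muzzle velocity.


v = sqrt(2*E/m) = sqrt(2*4025/0.031) = 509.6 m/s

509.6 m/s


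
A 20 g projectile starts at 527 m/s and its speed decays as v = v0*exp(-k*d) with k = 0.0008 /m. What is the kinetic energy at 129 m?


v = v0*exp(-k*d) = 527*exp(-0.0008*129) = 475.326 m/s
E = 0.5*m*v^2 = 0.5*0.02*475.326^2 = 2259 J

2259 J


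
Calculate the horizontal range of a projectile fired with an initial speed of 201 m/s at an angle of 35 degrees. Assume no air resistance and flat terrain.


R = v0^2 * sin(2*theta) / g = 201^2 * sin(2*35°) / 9.81 = 3870 m

3870 m


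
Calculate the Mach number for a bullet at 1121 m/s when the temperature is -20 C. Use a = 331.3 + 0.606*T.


a = 331.3 + 0.606*(-20) = 319.18 m/s
M = v/a = 1121/319.18 = 3.512

3.512


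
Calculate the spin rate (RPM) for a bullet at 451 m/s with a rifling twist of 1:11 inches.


twist_m = 11*0.0254 = 0.2794 m
spin = v/twist = 451/0.2794 = 1614.173 rev/s
RPM = spin*60 = 1614.173*60 ≈ 96850 RPM

96850 RPM


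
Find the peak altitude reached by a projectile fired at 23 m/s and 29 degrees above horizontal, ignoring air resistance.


H = (v0*sin(theta))^2 / (2g) = (23*sin(29°))^2 / (2*9.81) = 6.337 m

6.337 m


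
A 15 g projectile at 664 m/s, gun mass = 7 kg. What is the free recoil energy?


v_r = m_p*v_p/m_gun = 0.015*664/7 = 1.42286 m/s, E_r = 0.5*m_gun*v_r^2 = 0.5*7*1.42286^2 = 7.086 J

7.086 J


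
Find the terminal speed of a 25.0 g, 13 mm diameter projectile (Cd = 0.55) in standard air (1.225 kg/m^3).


A = pi*(d/2)^2 = pi*(13/2000)^2 = 1.32732e-04 m^2
vt = sqrt(2mg/(Cd*rho*A)) = sqrt(2*0.025*9.81/(0.55 * 1.225 * 1.32732e-04)) = 74.06 m/s

74.06 m/s


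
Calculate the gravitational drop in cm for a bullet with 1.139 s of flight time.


drop = 0.5*g*t^2 = 0.5*9.81*1.139^2 = 6.36336 m ≈ 636.3 cm

636.3 cm


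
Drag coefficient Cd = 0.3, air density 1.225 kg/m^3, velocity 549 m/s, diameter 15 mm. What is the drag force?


A = pi*(d/2)^2 = pi*(15/2000)^2 = 1.76715e-04 m^2
Fd = 0.5*Cd*rho*A*v^2 = 0.5*0.3*1.225*1.76715e-04*549^2 = 9.787 N

9.787 N


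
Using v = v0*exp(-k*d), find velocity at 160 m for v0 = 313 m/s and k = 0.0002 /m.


v = v0*exp(-k*d) = 313*exp(-0.0002*160) = 303.1 m/s

303.1 m/s


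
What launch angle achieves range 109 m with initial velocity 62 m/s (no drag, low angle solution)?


sin(2*theta) = R*g/v0^2 = 109*9.81/62^2 = 0.278171, theta = arcsin(0.278171)/2 = 8.076°

8.076 degrees


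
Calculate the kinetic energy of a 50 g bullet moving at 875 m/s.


E = 0.5*m*v^2 = 0.5*0.05*875^2 = 19141 J

19141 J


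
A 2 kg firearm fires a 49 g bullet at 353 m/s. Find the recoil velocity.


v_recoil = m_p * v_p / m_gun = 0.049 * 353 / 2 = 8.649 m/s

8.649 m/s


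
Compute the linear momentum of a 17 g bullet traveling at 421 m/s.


p = m*v = 0.017*421 = 7.157 kg·m/s

7.157 kg·m/s


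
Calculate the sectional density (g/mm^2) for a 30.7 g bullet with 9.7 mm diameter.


SD = m/d^2 = 30.7/9.7^2 = 0.3263 g/mm^2

0.3263 g/mm^2


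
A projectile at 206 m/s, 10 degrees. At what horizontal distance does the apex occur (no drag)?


R = v0^2*sin(2*theta)/g = 206^2*sin(2*10°)/9.81 = 1479.51 m
apex_dist = R/2 = 1479.51/2 = 739.8 m

739.8 m


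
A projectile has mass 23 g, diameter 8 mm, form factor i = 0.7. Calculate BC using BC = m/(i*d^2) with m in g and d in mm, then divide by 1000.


BC = m/(i*d^2*1000) = 23/(0.7 * 8^2 * 1000) = 0.0005134

0.0005134


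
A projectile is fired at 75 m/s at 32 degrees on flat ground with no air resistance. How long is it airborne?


T = 2*v0*sin(theta)/g = 2*75*sin(32°)/9.81 = 8.103 s

8.103 s


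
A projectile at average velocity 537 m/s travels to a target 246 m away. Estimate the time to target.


t = d/v = 246/537 = 0.4581 s

0.4581 s


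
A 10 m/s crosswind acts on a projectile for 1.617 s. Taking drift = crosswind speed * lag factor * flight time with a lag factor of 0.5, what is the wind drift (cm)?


drift = v_wind * lag * t = 10 * 0.5 * 1.617 = 8.085 m ≈ 808.5 cm

808.5 cm


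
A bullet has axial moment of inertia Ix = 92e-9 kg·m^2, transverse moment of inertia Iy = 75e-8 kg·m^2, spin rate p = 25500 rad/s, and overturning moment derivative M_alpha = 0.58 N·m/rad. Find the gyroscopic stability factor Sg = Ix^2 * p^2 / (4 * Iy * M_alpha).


Sg = Ix^2 * p^2 / (4 * Iy * M_alpha) = (92e-9)^2 * 25500^2 / (4 * 75e-8 * 0.58) = 3.163

3.163


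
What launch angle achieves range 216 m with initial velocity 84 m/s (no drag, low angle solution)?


sin(2*theta) = R*g/v0^2 = 216*9.81/84^2 = 0.300306, theta = arcsin(0.300306)/2 = 8.738°

8.738 degrees


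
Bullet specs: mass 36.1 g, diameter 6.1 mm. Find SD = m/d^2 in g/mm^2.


SD = m/d^2 = 36.1/6.1^2 = 0.9702 g/mm^2

0.9702 g/mm^2


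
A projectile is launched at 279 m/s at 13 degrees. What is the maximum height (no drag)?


H = (v0*sin(theta))^2 / (2g) = (279*sin(13°))^2 / (2*9.81) = 200.8 m

200.8 m


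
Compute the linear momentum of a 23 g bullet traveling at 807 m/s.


p = m*v = 0.023*807 = 18.56 kg·m/s

18.56 kg·m/s


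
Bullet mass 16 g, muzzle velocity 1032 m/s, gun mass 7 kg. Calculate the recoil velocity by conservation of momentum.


v_recoil = m_p * v_p / m_gun = 0.016 * 1032 / 7 = 2.359 m/s

2.359 m/s


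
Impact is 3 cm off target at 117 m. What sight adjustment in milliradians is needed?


1 mrad subtends 1 cm per 10 m of range, so adj = error_cm / (dist_m / 10) = 3 / (117/10) = 0.2564 mrad

0.2564 mrad


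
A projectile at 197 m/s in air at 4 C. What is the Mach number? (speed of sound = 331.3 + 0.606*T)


a = 331.3 + 0.606*(4) = 333.724 m/s
M = v/a = 197/333.724 = 0.5903

0.5903


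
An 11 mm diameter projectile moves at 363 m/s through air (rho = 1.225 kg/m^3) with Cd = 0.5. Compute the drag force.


A = pi*(d/2)^2 = pi*(11/2000)^2 = 9.50332e-05 m^2
Fd = 0.5*Cd*rho*A*v^2 = 0.5*0.5*1.225*9.50332e-05*363^2 = 3.835 N

3.835 N


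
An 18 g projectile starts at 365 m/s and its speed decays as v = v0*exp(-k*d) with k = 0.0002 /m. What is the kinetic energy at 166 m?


v = v0*exp(-k*d) = 365*exp(-0.0002*166) = 353.081 m/s
E = 0.5*m*v^2 = 0.5*0.018*353.081^2 = 1122 J

1122 J


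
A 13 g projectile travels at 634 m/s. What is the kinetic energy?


E = 0.5*m*v^2 = 0.5*0.013*634^2 = 2613 J

2613 J


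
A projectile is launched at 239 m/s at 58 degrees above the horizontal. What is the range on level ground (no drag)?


R = v0^2 * sin(2*theta) / g = 239^2 * sin(2*58°) / 9.81 = 5233 m

5233 m


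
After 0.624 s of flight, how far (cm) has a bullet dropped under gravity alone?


drop = 0.5*g*t^2 = 0.5*9.81*0.624^2 = 1.90989 m ≈ 191 cm

191 cm


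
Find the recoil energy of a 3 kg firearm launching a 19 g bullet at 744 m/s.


v_r = m_p*v_p/m_gun = 0.019*744/3 = 4.712 m/s, E_r = 0.5*m_gun*v_r^2 = 0.5*3*4.712^2 = 33.3 J

33.3 J


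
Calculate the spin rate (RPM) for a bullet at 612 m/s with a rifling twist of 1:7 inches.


twist_m = 7*0.0254 = 0.1778 m
spin = v/twist = 612/0.1778 = 3442.07 rev/s
RPM = spin*60 = 3442.07*60 ≈ 206524 RPM

206524 RPM


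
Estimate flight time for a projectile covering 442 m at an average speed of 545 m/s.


t = d/v = 442/545 = 0.811 s

0.811 s


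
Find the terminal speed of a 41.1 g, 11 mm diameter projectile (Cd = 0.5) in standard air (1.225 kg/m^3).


A = pi*(d/2)^2 = pi*(11/2000)^2 = 9.50332e-05 m^2
vt = sqrt(2mg/(Cd*rho*A)) = sqrt(2*0.0411*9.81/(0.5 * 1.225 * 9.50332e-05)) = 117.7 m/s

117.7 m/s


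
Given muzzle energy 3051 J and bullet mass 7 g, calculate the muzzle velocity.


v = sqrt(2*E/m) = sqrt(2*3051/0.007) = 933.7 m/s

933.7 m/s


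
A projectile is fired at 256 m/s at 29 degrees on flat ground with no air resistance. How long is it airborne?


T = 2*v0*sin(theta)/g = 2*256*sin(29°)/9.81 = 25.3 s

25.3 s


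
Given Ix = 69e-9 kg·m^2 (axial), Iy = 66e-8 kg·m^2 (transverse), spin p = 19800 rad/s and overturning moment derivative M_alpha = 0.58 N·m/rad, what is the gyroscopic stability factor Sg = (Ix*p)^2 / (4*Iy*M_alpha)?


Sg = Ix^2 * p^2 / (4 * Iy * M_alpha) = (69e-9)^2 * 19800^2 / (4 * 66e-8 * 0.58) = 1.219

1.219


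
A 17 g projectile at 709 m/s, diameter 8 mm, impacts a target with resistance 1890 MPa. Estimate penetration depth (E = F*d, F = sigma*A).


A = pi*(d/2)^2 = pi*(8/2)^2 = 50.2655 mm^2
E = 0.5*m*v^2 = 0.5*0.017*709^2 = 4272.79 J
depth = E/(sigma*A) = 4272.79 J / (1890 MPa * 50.2655 mm^2) = 4272.79/(1890 * 50.2655) m = 0.0449759 m ≈ 44.98 mm

44.98 mm


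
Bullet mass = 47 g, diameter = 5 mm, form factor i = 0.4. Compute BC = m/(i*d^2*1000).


BC = m/(i*d^2*1000) = 47/(0.4 * 5^2 * 1000) = 0.0047

0.0047


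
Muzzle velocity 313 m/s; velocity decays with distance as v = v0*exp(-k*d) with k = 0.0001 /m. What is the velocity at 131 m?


v = v0*exp(-k*d) = 313*exp(-0.0001*131) = 308.9 m/s

308.9 m/s


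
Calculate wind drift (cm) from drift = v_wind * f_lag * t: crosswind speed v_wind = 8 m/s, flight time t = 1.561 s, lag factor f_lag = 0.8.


drift = v_wind * lag * t = 8 * 0.8 * 1.561 = 9.9904 m ≈ 999 cm

999 cm


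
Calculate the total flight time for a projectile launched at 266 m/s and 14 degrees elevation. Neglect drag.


T = 2*v0*sin(theta)/g = 2*266*sin(14°)/9.81 = 13.12 s

13.12 s


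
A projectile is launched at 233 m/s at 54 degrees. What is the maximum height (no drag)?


H = (v0*sin(theta))^2 / (2g) = (233*sin(54°))^2 / (2*9.81) = 1811 m

1811 m


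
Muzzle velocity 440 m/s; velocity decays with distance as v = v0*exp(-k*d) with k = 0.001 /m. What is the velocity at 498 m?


v = v0*exp(-k*d) = 440*exp(-0.001*498) = 267.4 m/s

267.4 m/s


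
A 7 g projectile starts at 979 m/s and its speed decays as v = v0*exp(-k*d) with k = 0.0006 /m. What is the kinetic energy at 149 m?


v = v0*exp(-k*d) = 979*exp(-0.0006*149) = 895.276 m/s
E = 0.5*m*v^2 = 0.5*0.007*895.276^2 = 2805 J

2805 J


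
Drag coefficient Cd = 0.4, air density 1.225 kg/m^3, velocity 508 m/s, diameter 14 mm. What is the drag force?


A = pi*(d/2)^2 = pi*(14/2000)^2 = 1.53938e-04 m^2
Fd = 0.5*Cd*rho*A*v^2 = 0.5*0.4*1.225*1.53938e-04*508^2 = 9.733 N

9.733 N


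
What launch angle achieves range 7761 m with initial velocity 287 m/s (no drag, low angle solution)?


sin(2*theta) = R*g/v0^2 = 7761*9.81/287^2 = 0.924321, theta = arcsin(0.924321)/2 = 33.78°

33.78 degrees


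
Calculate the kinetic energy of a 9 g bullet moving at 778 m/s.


E = 0.5*m*v^2 = 0.5*0.009*778^2 = 2724 J

2724 J


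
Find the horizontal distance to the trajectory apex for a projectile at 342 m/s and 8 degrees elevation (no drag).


R = v0^2*sin(2*theta)/g = 342^2*sin(2*8°)/9.81 = 3286.41 m
apex_dist = R/2 = 3286.41/2 = 1643 m

1643 m


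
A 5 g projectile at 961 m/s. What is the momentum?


p = m*v = 0.005*961 = 4.805 kg·m/s

4.805 kg·m/s


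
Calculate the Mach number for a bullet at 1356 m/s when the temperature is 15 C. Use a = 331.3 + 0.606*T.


a = 331.3 + 0.606*(15) = 340.39 m/s
M = v/a = 1356/340.39 = 3.984

3.984


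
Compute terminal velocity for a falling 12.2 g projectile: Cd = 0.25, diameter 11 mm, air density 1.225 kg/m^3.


A = pi*(d/2)^2 = pi*(11/2000)^2 = 9.50332e-05 m^2
vt = sqrt(2mg/(Cd*rho*A)) = sqrt(2*0.0122*9.81/(0.25 * 1.225 * 9.50332e-05)) = 90.69 m/s

90.69 m/s


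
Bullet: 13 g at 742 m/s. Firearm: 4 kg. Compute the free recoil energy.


v_r = m_p*v_p/m_gun = 0.013*742/4 = 2.4115 m/s, E_r = 0.5*m_gun*v_r^2 = 0.5*4*2.4115^2 = 11.63 J

11.63 J


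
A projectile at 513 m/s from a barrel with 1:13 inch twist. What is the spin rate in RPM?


twist_m = 13*0.0254 = 0.3302 m
spin = v/twist = 513/0.3302 = 1553.604 rev/s
RPM = spin*60 = 1553.604*60 ≈ 93216 RPM

93216 RPM


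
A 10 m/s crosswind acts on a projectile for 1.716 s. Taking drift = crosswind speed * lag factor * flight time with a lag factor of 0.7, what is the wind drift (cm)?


drift = v_wind * lag * t = 10 * 0.7 * 1.716 = 12.012 m ≈ 1201 cm

1201 cm


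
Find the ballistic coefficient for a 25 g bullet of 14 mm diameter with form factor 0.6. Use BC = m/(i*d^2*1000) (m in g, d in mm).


BC = m/(i*d^2*1000) = 25/(0.6 * 14^2 * 1000) = 0.0002126

0.0002126


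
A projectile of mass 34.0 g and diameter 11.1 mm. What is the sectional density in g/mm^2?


SD = m/d^2 = 34.0/11.1^2 = 0.276 g/mm^2

0.276 g/mm^2


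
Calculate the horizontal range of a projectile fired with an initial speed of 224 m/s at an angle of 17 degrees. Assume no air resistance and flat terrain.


R = v0^2 * sin(2*theta) / g = 224^2 * sin(2*17°) / 9.81 = 2860 m

2860 m


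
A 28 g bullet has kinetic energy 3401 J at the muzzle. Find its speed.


v = sqrt(2*E/m) = sqrt(2*3401/0.028) = 492.9 m/s

492.9 m/s


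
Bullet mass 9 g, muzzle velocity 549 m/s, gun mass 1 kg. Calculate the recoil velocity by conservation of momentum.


v_recoil = m_p * v_p / m_gun = 0.009 * 549 / 1 = 4.941 m/s

4.941 m/s


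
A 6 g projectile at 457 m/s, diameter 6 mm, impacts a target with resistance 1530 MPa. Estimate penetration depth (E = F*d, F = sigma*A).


A = pi*(d/2)^2 = pi*(6/2)^2 = 28.2743 mm^2
E = 0.5*m*v^2 = 0.5*0.006*457^2 = 626.547 J
depth = E/(sigma*A) = 626.547 J / (1530 MPa * 28.2743 mm^2) = 626.547/(1530 * 28.2743) m = 0.0144834 m ≈ 14.48 mm

14.48 mm


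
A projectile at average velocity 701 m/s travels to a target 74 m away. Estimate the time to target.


t = d/v = 74/701 = 0.1056 s

0.1056 s


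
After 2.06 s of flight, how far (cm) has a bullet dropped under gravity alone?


drop = 0.5*g*t^2 = 0.5*9.81*2.06^2 = 20.8149 m ≈ 2081 cm

2081 cm


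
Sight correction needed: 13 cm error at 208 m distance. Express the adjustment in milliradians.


1 mrad subtends 1 cm per 10 m of range, so adj = error_cm / (dist_m / 10) = 13 / (208/10) = 0.625 mrad

0.625 mrad


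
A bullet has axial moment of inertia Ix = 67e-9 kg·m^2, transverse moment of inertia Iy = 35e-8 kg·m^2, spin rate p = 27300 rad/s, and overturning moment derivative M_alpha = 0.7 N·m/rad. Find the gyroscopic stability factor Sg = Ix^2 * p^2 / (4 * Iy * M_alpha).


Sg = Ix^2 * p^2 / (4 * Iy * M_alpha) = (67e-9)^2 * 27300^2 / (4 * 35e-8 * 0.7) = 3.414

3.414


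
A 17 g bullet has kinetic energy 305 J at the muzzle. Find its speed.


v = sqrt(2*E/m) = sqrt(2*305/0.017) = 189.4 m/s

189.4 m/s


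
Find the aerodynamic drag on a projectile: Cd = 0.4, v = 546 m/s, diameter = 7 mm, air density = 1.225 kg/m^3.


A = pi*(d/2)^2 = pi*(7/2000)^2 = 3.84845e-05 m^2
Fd = 0.5*Cd*rho*A*v^2 = 0.5*0.4*1.225*3.84845e-05*546^2 = 2.811 N

2.811 N


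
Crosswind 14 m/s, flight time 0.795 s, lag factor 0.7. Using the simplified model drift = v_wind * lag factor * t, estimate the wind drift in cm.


drift = v_wind * lag * t = 14 * 0.7 * 0.795 = 7.791 m ≈ 779.1 cm

779.1 cm


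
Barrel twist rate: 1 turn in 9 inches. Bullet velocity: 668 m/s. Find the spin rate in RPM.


twist_m = 9*0.0254 = 0.2286 m
spin = v/twist = 668/0.2286 = 2922.135 rev/s
RPM = spin*60 = 2922.135*60 ≈ 175328 RPM

175328 RPM


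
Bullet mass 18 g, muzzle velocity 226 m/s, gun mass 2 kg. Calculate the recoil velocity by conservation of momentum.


v_recoil = m_p * v_p / m_gun = 0.018 * 226 / 2 = 2.034 m/s

2.034 m/s


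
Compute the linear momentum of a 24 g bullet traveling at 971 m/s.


p = m*v = 0.024*971 = 23.3 kg·m/s

23.3 kg·m/s


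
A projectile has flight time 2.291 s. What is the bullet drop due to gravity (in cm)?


drop = 0.5*g*t^2 = 0.5*9.81*2.291^2 = 25.7448 m ≈ 2574 cm

2574 cm


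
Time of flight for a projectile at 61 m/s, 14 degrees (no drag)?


T = 2*v0*sin(theta)/g = 2*61*sin(14°)/9.81 = 3.009 s

3.009 s


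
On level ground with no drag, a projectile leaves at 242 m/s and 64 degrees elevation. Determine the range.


R = v0^2 * sin(2*theta) / g = 242^2 * sin(2*64°) / 9.81 = 4704 m

4704 m


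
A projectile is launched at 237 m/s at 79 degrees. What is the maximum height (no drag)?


H = (v0*sin(theta))^2 / (2g) = (237*sin(79°))^2 / (2*9.81) = 2759 m

2759 m


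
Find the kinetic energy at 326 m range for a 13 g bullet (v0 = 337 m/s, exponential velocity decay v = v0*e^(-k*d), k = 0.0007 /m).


v = v0*exp(-k*d) = 337*exp(-0.0007*326) = 268.24 m/s
E = 0.5*m*v^2 = 0.5*0.013*268.24^2 = 467.7 J

467.7 J


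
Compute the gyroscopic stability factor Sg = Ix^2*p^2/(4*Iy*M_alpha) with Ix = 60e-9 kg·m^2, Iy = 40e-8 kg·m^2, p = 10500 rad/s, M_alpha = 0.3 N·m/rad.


Sg = Ix^2 * p^2 / (4 * Iy * M_alpha) = (60e-9)^2 * 10500^2 / (4 * 40e-8 * 0.3) = 0.8269

0.8269


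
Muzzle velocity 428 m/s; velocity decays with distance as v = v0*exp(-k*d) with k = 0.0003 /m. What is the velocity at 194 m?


v = v0*exp(-k*d) = 428*exp(-0.0003*194) = 403.8 m/s

403.8 m/s


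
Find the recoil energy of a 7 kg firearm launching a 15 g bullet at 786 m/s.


v_r = m_p*v_p/m_gun = 0.015*786/7 = 1.68429 m/s, E_r = 0.5*m_gun*v_r^2 = 0.5*7*1.68429^2 = 9.929 J

9.929 J


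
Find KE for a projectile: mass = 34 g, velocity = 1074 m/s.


E = 0.5*m*v^2 = 0.5*0.034*1074^2 = 19609 J

19609 J


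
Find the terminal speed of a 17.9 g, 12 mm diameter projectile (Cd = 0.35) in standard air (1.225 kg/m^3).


A = pi*(d/2)^2 = pi*(12/2000)^2 = 1.13097e-04 m^2
vt = sqrt(2mg/(Cd*rho*A)) = sqrt(2*0.0179*9.81/(0.35 * 1.225 * 1.13097e-04)) = 85.1 m/s

85.1 m/s


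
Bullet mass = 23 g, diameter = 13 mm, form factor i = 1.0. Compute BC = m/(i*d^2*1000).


BC = m/(i*d^2*1000) = 23/(1.0 * 13^2 * 1000) = 0.0001361

0.0001361


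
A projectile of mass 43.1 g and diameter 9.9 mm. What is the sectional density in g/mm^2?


SD = m/d^2 = 43.1/9.9^2 = 0.4398 g/mm^2

0.4398 g/mm^2


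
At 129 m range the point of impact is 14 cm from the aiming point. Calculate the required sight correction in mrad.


1 mrad subtends 1 cm per 10 m of range, so adj = error_cm / (dist_m / 10) = 14 / (129/10) = 1.085 mrad

1.085 mrad


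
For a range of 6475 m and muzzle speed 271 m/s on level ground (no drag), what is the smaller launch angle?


sin(2*theta) = R*g/v0^2 = 6475*9.81/271^2 = 0.864909, theta = arcsin(0.864909)/2 = 29.94°

29.94 degrees


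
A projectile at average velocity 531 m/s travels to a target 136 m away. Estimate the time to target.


t = d/v = 136/531 = 0.2561 s

0.2561 s


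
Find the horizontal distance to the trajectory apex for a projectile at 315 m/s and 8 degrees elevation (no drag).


R = v0^2*sin(2*theta)/g = 315^2*sin(2*8°)/9.81 = 2787.98 m
apex_dist = R/2 = 2787.98/2 = 1394 m

1394 m


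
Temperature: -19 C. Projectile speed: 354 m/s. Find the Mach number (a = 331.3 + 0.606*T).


a = 331.3 + 0.606*(-19) = 319.786 m/s
M = v/a = 354/319.786 = 1.107

1.107


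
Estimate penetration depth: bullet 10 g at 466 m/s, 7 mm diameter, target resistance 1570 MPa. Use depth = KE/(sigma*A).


A = pi*(d/2)^2 = pi*(7/2)^2 = 38.4845 mm^2
E = 0.5*m*v^2 = 0.5*0.01*466^2 = 1085.78 J
depth = E/(sigma*A) = 1085.78 J / (1570 MPa * 38.4845 mm^2) = 1085.78/(1570 * 38.4845) m = 0.0179703 m ≈ 17.97 mm

17.97 mm


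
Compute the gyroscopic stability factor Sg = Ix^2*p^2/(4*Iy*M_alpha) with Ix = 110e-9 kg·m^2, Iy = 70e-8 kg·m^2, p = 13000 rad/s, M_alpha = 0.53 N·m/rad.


Sg = Ix^2 * p^2 / (4 * Iy * M_alpha) = (110e-9)^2 * 13000^2 / (4 * 70e-8 * 0.53) = 1.378

1.378


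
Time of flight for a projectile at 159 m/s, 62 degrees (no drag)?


T = 2*v0*sin(theta)/g = 2*159*sin(62°)/9.81 = 28.62 s

28.62 s


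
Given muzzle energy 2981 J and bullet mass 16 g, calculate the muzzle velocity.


v = sqrt(2*E/m) = sqrt(2*2981/0.016) = 610.4 m/s

610.4 m/s


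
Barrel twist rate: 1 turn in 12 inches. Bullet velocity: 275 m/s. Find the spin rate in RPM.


twist_m = 12*0.0254 = 0.3048 m
spin = v/twist = 275/0.3048 = 902.231 rev/s
RPM = spin*60 = 902.231*60 ≈ 54134 RPM

54134 RPM


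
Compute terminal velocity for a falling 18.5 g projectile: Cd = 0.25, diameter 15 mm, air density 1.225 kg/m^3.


A = pi*(d/2)^2 = pi*(15/2000)^2 = 1.76715e-04 m^2
vt = sqrt(2mg/(Cd*rho*A)) = sqrt(2*0.0185*9.81/(0.25 * 1.225 * 1.76715e-04)) = 81.9 m/s

81.9 m/s


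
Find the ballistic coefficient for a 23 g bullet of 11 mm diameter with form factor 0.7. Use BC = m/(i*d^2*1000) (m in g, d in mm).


BC = m/(i*d^2*1000) = 23/(0.7 * 11^2 * 1000) = 0.0002715

0.0002715


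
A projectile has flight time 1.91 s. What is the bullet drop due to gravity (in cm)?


drop = 0.5*g*t^2 = 0.5*9.81*1.91^2 = 17.8939 m ≈ 1789 cm

1789 cm


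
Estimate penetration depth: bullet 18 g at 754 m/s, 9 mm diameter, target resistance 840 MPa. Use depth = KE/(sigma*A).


A = pi*(d/2)^2 = pi*(9/2)^2 = 63.6173 mm^2
E = 0.5*m*v^2 = 0.5*0.018*754^2 = 5116.64 J
depth = E/(sigma*A) = 5116.64 J / (840 MPa * 63.6173 mm^2) = 5116.64/(840 * 63.6173) m = 0.0957483 m ≈ 95.75 mm

95.75 mm


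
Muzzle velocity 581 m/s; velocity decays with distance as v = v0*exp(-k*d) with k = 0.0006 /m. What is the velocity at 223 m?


v = v0*exp(-k*d) = 581*exp(-0.0006*223) = 508.2 m/s

508.2 m/s


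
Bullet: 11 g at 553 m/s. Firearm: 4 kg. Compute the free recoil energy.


v_r = m_p*v_p/m_gun = 0.011*553/4 = 1.52075 m/s, E_r = 0.5*m_gun*v_r^2 = 0.5*4*1.52075^2 = 4.625 J

4.625 J


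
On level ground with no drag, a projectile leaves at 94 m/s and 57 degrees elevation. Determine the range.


R = v0^2 * sin(2*theta) / g = 94^2 * sin(2*57°) / 9.81 = 822.8 m

822.8 m


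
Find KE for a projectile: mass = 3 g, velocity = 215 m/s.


E = 0.5*m*v^2 = 0.5*0.003*215^2 = 69.34 J

69.34 J


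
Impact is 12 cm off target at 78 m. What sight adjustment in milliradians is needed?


1 mrad subtends 1 cm per 10 m of range, so adj = error_cm / (dist_m / 10) = 12 / (78/10) = 1.538 mrad

1.538 mrad


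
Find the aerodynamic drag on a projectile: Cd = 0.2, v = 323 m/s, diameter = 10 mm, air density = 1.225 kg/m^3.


A = pi*(d/2)^2 = pi*(10/2000)^2 = 7.85398e-05 m^2
Fd = 0.5*Cd*rho*A*v^2 = 0.5*0.2*1.225*7.85398e-05*323^2 = 1.004 N

1.004 N


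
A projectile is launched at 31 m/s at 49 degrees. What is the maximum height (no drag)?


H = (v0*sin(theta))^2 / (2g) = (31*sin(49°))^2 / (2*9.81) = 27.9 m

27.9 m


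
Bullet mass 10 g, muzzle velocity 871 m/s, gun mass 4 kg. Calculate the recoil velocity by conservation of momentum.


v_recoil = m_p * v_p / m_gun = 0.01 * 871 / 4 = 2.178 m/s

2.178 m/s


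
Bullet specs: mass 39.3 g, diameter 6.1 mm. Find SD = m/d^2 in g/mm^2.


SD = m/d^2 = 39.3/6.1^2 = 1.056 g/mm^2

1.056 g/mm^2


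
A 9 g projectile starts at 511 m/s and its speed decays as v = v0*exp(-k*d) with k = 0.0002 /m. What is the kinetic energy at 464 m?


v = v0*exp(-k*d) = 511*exp(-0.0002*464) = 465.713 m/s
E = 0.5*m*v^2 = 0.5*0.009*465.713^2 = 976 J

976 J


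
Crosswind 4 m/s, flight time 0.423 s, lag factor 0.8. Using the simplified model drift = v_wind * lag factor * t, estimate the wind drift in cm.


drift = v_wind * lag * t = 4 * 0.8 * 0.423 = 1.3536 m ≈ 135.4 cm

135.4 cm


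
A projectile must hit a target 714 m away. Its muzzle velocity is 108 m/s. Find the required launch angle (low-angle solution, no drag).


sin(2*theta) = R*g/v0^2 = 714*9.81/108^2 = 0.600509, theta = arcsin(0.600509)/2 = 18.45°

18.45 degrees


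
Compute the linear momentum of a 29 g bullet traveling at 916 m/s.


p = m*v = 0.029*916 = 26.56 kg·m/s

26.56 kg·m/s


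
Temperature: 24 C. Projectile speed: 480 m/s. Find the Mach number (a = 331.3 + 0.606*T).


a = 331.3 + 0.606*(24) = 345.844 m/s
M = v/a = 480/345.844 = 1.388

1.388
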